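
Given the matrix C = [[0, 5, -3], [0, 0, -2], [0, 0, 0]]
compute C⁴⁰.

[[0, 0, 0], [0, 0, 0], [0, 0, 0]]

C is strictly triangular, hence nilpotent: C³ = 0, so C⁴⁰ = 0.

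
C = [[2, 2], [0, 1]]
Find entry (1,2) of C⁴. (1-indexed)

30

C² = [[4, 6], [0, 1]]
C³ = [[8, 14], [0, 1]]
C⁴ = [[16, 30], [0, 1]]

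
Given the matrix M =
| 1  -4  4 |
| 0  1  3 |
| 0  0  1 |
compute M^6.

[[1, -24, -156], [0, 1, 18], [0, 0, 1]]

M = I + N where N = [[0, -4, 4], [0, 0, 3], [0, 0, 0]] is strictly upper-triangular, so N^3 = 0.
(I + N)^6 = I + 6·N + 15·N^2 = [[1, -24, -156], [0, 1, 18], [0, 0, 1]].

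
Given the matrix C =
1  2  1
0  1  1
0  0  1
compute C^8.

[[1, 16, 64], [0, 1, 8], [0, 0, 1]]

C = I + N where N = [[0, 2, 1], [0, 0, 1], [0, 0, 0]] is strictly upper-triangular, so N^3 = 0.
(I + N)^8 = I + 8·N + 28·N^2 = [[1, 16, 64], [0, 1, 8], [0, 0, 1]].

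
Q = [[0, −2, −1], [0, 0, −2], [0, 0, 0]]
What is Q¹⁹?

Q is strictly triangular, hence nilpotent: Q³ = 0, so Q¹⁹ = 0.

[[0, 0, 0], [0, 0, 0], [0, 0, 0]]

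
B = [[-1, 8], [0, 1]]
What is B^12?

[[1, 0], [0, 1]]

B² = I (check: tr B = 0 and det B = -1), so B^12 = I since 12 is even.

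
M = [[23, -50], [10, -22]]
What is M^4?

tr M = 1 and det M = -6, so the characteristic polynomial is λ² − (1)λ + (-6) with roots 3 and -2.
Eigenvectors give P = [[5, -2], [2, -1]] with P⁻¹ = [[1, -2], [2, -5]], and M = P·diag(3, -2)·P⁻¹.
Then M^4 = P·diag(81, 16)·P⁻¹ = [[405, -32], [162, -16]] · [[1, -2], [2, -5]] = [[341, -650], [130, -244]].

[[341, -650], [130, -244]]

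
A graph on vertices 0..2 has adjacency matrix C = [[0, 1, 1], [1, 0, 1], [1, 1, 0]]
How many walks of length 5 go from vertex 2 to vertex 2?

The number of length-5 walks from vertex 2 to vertex 2 is entry (2,2) of C⁵, where C is the adjacency matrix.
C² = [[2, 1, 1], [1, 2, 1], [1, 1, 2]]
C³ = [[2, 3, 3], [3, 2, 3], [3, 3, 2]]
C⁴ = [[6, 5, 5], [5, 6, 5], [5, 5, 6]]
C⁵ = [[10, 11, 11], [11, 10, 11], [11, 11, 10]]

10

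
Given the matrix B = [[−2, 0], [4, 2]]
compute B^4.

[[16, 0], [0, 16]]

tr B = 0 and det B = −4, so the characteristic polynomial is λ² − (0)λ + (−4) with roots 2 and −2.
Eigenvectors give P = [[0, −1], [1, 1]] with P⁻¹ = [[1, 1], [−1, 0]], and B = P·diag(2, −2)·P⁻¹.
Then B^4 = P·diag(16, 16)·P⁻¹ = [[0, −16], [16, 16]] · [[1, 1], [−1, 0]] = [[16, 0], [0, 16]].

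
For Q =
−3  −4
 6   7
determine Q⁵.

tr Q = 4 and det Q = 3, so the characteristic polynomial is λ² − (4)λ + (3) with roots 1 and 3.
Eigenvectors give P = [[1, −2], [−1, 3]] with P⁻¹ = [[3, 2], [1, 1]], and Q = P·diag(1, 3)·P⁻¹.
Then Q⁵ = P·diag(1, 243)·P⁻¹ = [[1, −486], [−1, 729]] · [[3, 2], [1, 1]] = [[−483, −484], [726, 727]].

[[−483, −484], [726, 727]]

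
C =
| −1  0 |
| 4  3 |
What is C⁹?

[[−1, 0], [19684, 19683]]

tr C = 2 and det C = −3, so the characteristic polynomial is λ² − (2)λ + (−3) with roots 3 and −1.
Eigenvectors give P = [[0, −1], [1, 1]] with P⁻¹ = [[1, 1], [−1, 0]], and C = P·diag(3, −1)·P⁻¹.
Then C⁹ = P·diag(19683, −1)·P⁻¹ = [[0, 1], [19683, −1]] · [[1, 1], [−1, 0]] = [[−1, 0], [19684, 19683]].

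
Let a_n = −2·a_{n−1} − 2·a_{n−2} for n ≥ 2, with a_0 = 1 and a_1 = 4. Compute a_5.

With companion matrix B = [[−2, −2], [1, 0]], [a_n, a_{n−1}]ᵀ = B·[a_{n−1}, a_{n−2}]ᵀ, so [a_5, a_4]ᵀ = B^4·[a_1, a_0]ᵀ.
B^4 = [[−4, 0], [0, −4]], giving [a_5, a_4]ᵀ = [[−16], [−4]].

−16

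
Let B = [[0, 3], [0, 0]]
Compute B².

[[0, 0], [0, 0]]

B is strictly triangular, hence nilpotent: B² = 0, so B² = 0.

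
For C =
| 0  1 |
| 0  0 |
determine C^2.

C is strictly triangular, hence nilpotent: C^2 = 0, so C^2 = 0.

[[0, 0], [0, 0]]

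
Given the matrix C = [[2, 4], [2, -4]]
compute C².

[[12, -8], [-4, 24]]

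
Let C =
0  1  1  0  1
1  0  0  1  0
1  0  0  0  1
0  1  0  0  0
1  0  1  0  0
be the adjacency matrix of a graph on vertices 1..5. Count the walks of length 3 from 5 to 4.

1

The number of length-3 walks from vertex 5 to vertex 4 is entry (5,4) of C³, where C is the adjacency matrix.
C² = [[3, 0, 1, 1, 1], [0, 2, 1, 0, 1], [1, 1, 2, 0, 1], [1, 0, 0, 1, 0], [1, 1, 1, 0, 2]]
C³ = [[2, 4, 4, 0, 4], [4, 0, 1, 2, 1], [4, 1, 2, 1, 3], [0, 2, 1, 0, 1], [4, 1, 3, 1, 2]]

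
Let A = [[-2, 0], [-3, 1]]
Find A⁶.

[[64, 0], [63, 1]]

tr A = -1 and det A = -2, so the characteristic polynomial is λ² − (-1)λ + (-2) with roots -2 and 1.
Eigenvectors give P = [[1, 0], [1, 1]] with P⁻¹ = [[1, 0], [-1, 1]], and A = P·diag(-2, 1)·P⁻¹.
Then A⁶ = P·diag(64, 1)·P⁻¹ = [[64, 0], [64, 1]] · [[1, 0], [-1, 1]] = [[64, 0], [63, 1]].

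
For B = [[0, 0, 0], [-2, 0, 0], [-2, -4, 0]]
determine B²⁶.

[[0, 0, 0], [0, 0, 0], [0, 0, 0]]

B is strictly triangular, hence nilpotent: B³ = 0, so B²⁶ = 0.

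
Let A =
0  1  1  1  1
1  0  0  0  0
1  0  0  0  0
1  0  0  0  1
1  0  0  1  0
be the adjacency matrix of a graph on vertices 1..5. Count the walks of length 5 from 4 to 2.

The number of length-5 walks from vertex 4 to vertex 2 is entry (4,2) of A⁵, where A is the adjacency matrix.
A² = [[4, 0, 0, 1, 1], [0, 1, 1, 1, 1], [0, 1, 1, 1, 1], [1, 1, 1, 2, 1], [1, 1, 1, 1, 2]]
A³ = [[2, 4, 4, 5, 5], [4, 0, 0, 1, 1], [4, 0, 0, 1, 1], [5, 1, 1, 2, 3], [5, 1, 1, 3, 2]]
A⁴ = [[18, 2, 2, 7, 7], [2, 4, 4, 5, 5], [2, 4, 4, 5, 5], [7, 5, 5, 8, 7], [7, 5, 5, 7, 8]]
A⁵ = [[18, 18, 18, 25, 25], [18, 2, 2, 7, 7], [18, 2, 2, 7, 7], [25, 7, 7, 14, 15], [25, 7, 7, 15, 14]]

7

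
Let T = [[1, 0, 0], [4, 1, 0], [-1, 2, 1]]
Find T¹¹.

T = I + N where N = [[0, 0, 0], [4, 0, 0], [-1, 2, 0]] is strictly lower-triangular, so N³ = 0.
(I + N)¹¹ = I + 11·N + 55·N² = [[1, 0, 0], [44, 1, 0], [429, 22, 1]].

[[1, 0, 0], [44, 1, 0], [429, 22, 1]]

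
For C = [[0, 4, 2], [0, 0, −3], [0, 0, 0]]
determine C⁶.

C is strictly triangular, hence nilpotent: C³ = 0, so C⁶ = 0.

[[0, 0, 0], [0, 0, 0], [0, 0, 0]]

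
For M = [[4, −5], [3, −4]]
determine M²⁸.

[[1, 0], [0, 1]]

M² = I (check: tr M = 0 and det M = −1), so M²⁸ = I since 28 is even.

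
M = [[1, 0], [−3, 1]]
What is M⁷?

M = I + N where N = [[0, 0], [−3, 0]] is strictly lower-triangular, so N² = 0.
(I + N)⁷ = I + 7·N = [[1, 0], [−21, 1]].

[[1, 0], [−21, 1]]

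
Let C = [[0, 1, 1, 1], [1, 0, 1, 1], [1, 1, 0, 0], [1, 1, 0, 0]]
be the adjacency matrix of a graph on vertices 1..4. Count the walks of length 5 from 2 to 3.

29

The number of length-5 walks from vertex 2 to vertex 3 is entry (2,3) of C^5, where C is the adjacency matrix.
C^2 = [[3, 2, 1, 1], [2, 3, 1, 1], [1, 1, 2, 2], [1, 1, 2, 2]]
C^3 = [[4, 5, 5, 5], [5, 4, 5, 5], [5, 5, 2, 2], [5, 5, 2, 2]]
C^4 = [[15, 14, 9, 9], [14, 15, 9, 9], [9, 9, 10, 10], [9, 9, 10, 10]]
C^5 = [[32, 33, 29, 29], [33, 32, 29, 29], [29, 29, 18, 18], [29, 29, 18, 18]]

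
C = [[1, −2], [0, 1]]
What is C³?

C = I + N where N = [[0, −2], [0, 0]] is strictly upper-triangular, so N² = 0.
(I + N)³ = I + 3·N = [[1, −6], [0, 1]].

[[1, −6], [0, 1]]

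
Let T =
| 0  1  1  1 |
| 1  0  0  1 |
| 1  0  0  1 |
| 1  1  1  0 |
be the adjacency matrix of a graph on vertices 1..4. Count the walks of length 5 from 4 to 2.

29

The number of length-5 walks from vertex 4 to vertex 2 is entry (4,2) of T⁵, where T is the adjacency matrix.
T² = [[3, 1, 1, 2], [1, 2, 2, 1], [1, 2, 2, 1], [2, 1, 1, 3]]
T³ = [[4, 5, 5, 5], [5, 2, 2, 5], [5, 2, 2, 5], [5, 5, 5, 4]]
T⁴ = [[15, 9, 9, 14], [9, 10, 10, 9], [9, 10, 10, 9], [14, 9, 9, 15]]
T⁵ = [[32, 29, 29, 33], [29, 18, 18, 29], [29, 18, 18, 29], [33, 29, 29, 32]]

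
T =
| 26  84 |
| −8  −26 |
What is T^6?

tr T = 0 and det T = −4, so the characteristic polynomial is λ² − (0)λ + (−4) with roots −2 and 2.
Eigenvectors give P = [[−3, 7], [1, −2]] with P⁻¹ = [[2, 7], [1, 3]], and T = P·diag(−2, 2)·P⁻¹.
Then T^6 = P·diag(64, 64)·P⁻¹ = [[−192, 448], [64, −128]] · [[2, 7], [1, 3]] = [[64, 0], [0, 64]].

[[64, 0], [0, 64]]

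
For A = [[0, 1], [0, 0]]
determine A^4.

[[0, 0], [0, 0]]

A is strictly triangular, hence nilpotent: A^2 = 0, so A^4 = 0.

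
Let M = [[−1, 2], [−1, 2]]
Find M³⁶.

[[−1, 2], [−1, 2]]

M² = M (a projection; rank 1, trace 1), so M³⁶ = M.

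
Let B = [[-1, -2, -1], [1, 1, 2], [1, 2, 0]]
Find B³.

[[-3, -4, -2], [2, 1, 4], [2, 4, -1]]

B² = [[-2, -2, -3], [2, 3, 1], [1, 0, 3]]
B³ = [[-3, -4, -2], [2, 1, 4], [2, 4, -1]]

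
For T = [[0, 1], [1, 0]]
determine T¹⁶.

[[1, 0], [0, 1]]

T² = I (check: tr T = 0 and det T = −1), so T¹⁶ = I since 16 is even.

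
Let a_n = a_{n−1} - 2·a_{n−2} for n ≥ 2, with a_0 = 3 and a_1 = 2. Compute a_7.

With companion matrix C = [[1, -2], [1, 0]], [a_n, a_{n−1}]ᵀ = C·[a_{n−1}, a_{n−2}]ᵀ, so [a_7, a_6]ᵀ = C^6·[a_1, a_0]ᵀ.
C^6 = [[7, -10], [5, 2]], giving [a_7, a_6]ᵀ = [[-16], [16]].

-16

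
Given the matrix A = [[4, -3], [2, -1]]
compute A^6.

[[190, -189], [126, -125]]

tr A = 3 and det A = 2, so the characteristic polynomial is λ² − (3)λ + (2) with roots 1 and 2.
Eigenvectors give P = [[1, -3], [1, -2]] with P⁻¹ = [[-2, 3], [-1, 1]], and A = P·diag(1, 2)·P⁻¹.
Then A^6 = P·diag(1, 64)·P⁻¹ = [[1, -192], [1, -128]] · [[-2, 3], [-1, 1]] = [[190, -189], [126, -125]].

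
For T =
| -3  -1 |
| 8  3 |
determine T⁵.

[[-3, -1], [8, 3]]

T² = I (check: tr T = 0 and det T = -1), so T⁵ = T since 5 is odd.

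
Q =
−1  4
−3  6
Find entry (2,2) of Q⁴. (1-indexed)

tr Q = 5 and det Q = 6, so the characteristic polynomial is λ² − (5)λ + (6) with roots 3 and 2.
Eigenvectors give P = [[1, 4], [1, 3]] with P⁻¹ = [[−3, 4], [1, −1]], and Q = P·diag(3, 2)·P⁻¹.
Then Q⁴ = P·diag(81, 16)·P⁻¹ = [[81, 64], [81, 48]] · [[−3, 4], [1, −1]] = [[−179, 260], [−195, 276]].

276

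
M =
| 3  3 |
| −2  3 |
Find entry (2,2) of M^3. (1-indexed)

M^2 = [[3, 18], [−12, 3]]
M^3 = [[−27, 63], [−42, −27]]

−27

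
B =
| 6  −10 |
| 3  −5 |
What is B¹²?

[[6, −10], [3, −5]]

B² = B (a projection; rank 1, trace 1), so B¹² = B.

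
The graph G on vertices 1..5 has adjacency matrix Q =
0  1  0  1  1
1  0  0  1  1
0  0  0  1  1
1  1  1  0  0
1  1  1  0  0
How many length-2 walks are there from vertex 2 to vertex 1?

2

The number of length-2 walks from vertex 2 to vertex 1 is entry (2,1) of Q², where Q is the adjacency matrix.
Q² = [[3, 2, 2, 1, 1], [2, 3, 2, 1, 1], [2, 2, 2, 0, 0], [1, 1, 0, 3, 3], [1, 1, 0, 3, 3]]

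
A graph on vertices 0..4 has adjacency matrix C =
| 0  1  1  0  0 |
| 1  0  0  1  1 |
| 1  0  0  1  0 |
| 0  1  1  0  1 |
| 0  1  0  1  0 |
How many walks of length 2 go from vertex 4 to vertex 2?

The number of length-2 walks from vertex 4 to vertex 2 is entry (4,2) of C², where C is the adjacency matrix.
C² = [[2, 0, 0, 2, 1], [0, 3, 2, 1, 1], [0, 2, 2, 0, 1], [2, 1, 0, 3, 1], [1, 1, 1, 1, 2]]

1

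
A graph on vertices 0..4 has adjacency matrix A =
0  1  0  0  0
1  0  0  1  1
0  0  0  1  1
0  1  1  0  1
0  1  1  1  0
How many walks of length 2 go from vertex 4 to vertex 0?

1

The number of length-2 walks from vertex 4 to vertex 0 is entry (4,0) of A², where A is the adjacency matrix.
A² = [[1, 0, 0, 1, 1], [0, 3, 2, 1, 1], [0, 2, 2, 1, 1], [1, 1, 1, 3, 2], [1, 1, 1, 2, 3]]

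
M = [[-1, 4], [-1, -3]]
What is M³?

M² = [[-3, -16], [4, 5]]
M³ = [[19, 36], [-9, 1]]

[[19, 36], [-9, 1]]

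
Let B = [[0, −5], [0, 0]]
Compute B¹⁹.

[[0, 0], [0, 0]]

B is strictly triangular, hence nilpotent: B² = 0, so B¹⁹ = 0.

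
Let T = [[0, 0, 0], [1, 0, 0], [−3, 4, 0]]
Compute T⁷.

T is strictly triangular, hence nilpotent: T³ = 0, so T⁷ = 0.

[[0, 0, 0], [0, 0, 0], [0, 0, 0]]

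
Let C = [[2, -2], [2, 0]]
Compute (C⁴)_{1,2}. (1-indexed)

C² = [[0, -4], [4, -4]]
C³ = [[-8, 0], [0, -8]]
C⁴ = [[-16, 16], [-16, 0]]

16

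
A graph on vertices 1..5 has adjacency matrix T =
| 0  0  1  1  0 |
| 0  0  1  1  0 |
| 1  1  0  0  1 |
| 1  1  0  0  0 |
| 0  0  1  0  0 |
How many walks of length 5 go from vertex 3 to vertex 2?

The number of length-5 walks from vertex 3 to vertex 2 is entry (3,2) of T^5, where T is the adjacency matrix.
T^2 = [[2, 2, 0, 0, 1], [2, 2, 0, 0, 1], [0, 0, 3, 2, 0], [0, 0, 2, 2, 0], [1, 1, 0, 0, 1]]
T^3 = [[0, 0, 5, 4, 0], [0, 0, 5, 4, 0], [5, 5, 0, 0, 3], [4, 4, 0, 0, 2], [0, 0, 3, 2, 0]]
T^4 = [[9, 9, 0, 0, 5], [9, 9, 0, 0, 5], [0, 0, 13, 10, 0], [0, 0, 10, 8, 0], [5, 5, 0, 0, 3]]
T^5 = [[0, 0, 23, 18, 0], [0, 0, 23, 18, 0], [23, 23, 0, 0, 13], [18, 18, 0, 0, 10], [0, 0, 13, 10, 0]]

23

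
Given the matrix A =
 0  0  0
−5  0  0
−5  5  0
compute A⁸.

A is strictly triangular, hence nilpotent: A³ = 0, so A⁸ = 0.

[[0, 0, 0], [0, 0, 0], [0, 0, 0]]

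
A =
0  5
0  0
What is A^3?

A is strictly triangular, hence nilpotent: A^2 = 0, so A^3 = 0.

[[0, 0], [0, 0]]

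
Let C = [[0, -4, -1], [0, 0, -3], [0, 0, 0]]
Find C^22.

C is strictly triangular, hence nilpotent: C^3 = 0, so C^22 = 0.

[[0, 0, 0], [0, 0, 0], [0, 0, 0]]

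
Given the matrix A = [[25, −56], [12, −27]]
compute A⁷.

tr A = −2 and det A = −3, so the characteristic polynomial is λ² − (−2)λ + (−3) with roots −3 and 1.
Eigenvectors give P = [[−2, −7], [−1, −3]] with P⁻¹ = [[3, −7], [−1, 2]], and A = P·diag(−3, 1)·P⁻¹.
Then A⁷ = P·diag(−2187, 1)·P⁻¹ = [[4374, −7], [2187, −3]] · [[3, −7], [−1, 2]] = [[13129, −30632], [6564, −15315]].

[[13129, −30632], [6564, −15315]]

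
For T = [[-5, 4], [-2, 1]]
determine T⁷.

[[-4373, 4372], [-2186, 2185]]

tr T = -4 and det T = 3, so the characteristic polynomial is λ² − (-4)λ + (3) with roots -1 and -3.
Eigenvectors give P = [[1, 2], [1, 1]] with P⁻¹ = [[-1, 2], [1, -1]], and T = P·diag(-1, -3)·P⁻¹.
Then T⁷ = P·diag(-1, -2187)·P⁻¹ = [[-1, -4374], [-1, -2187]] · [[-1, 2], [1, -1]] = [[-4373, 4372], [-2186, 2185]].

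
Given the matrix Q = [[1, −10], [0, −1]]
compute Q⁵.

[[1, −10], [0, −1]]

Q² = I (check: tr Q = 0 and det Q = −1), so Q⁵ = Q since 5 is odd.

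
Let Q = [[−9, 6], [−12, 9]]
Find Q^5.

tr Q = 0 and det Q = −9, so the characteristic polynomial is λ² − (0)λ + (−9) with roots −3 and 3.
Eigenvectors give P = [[1, −1], [1, −2]] with P⁻¹ = [[2, −1], [1, −1]], and Q = P·diag(−3, 3)·P⁻¹.
Then Q^5 = P·diag(−243, 243)·P⁻¹ = [[−243, −243], [−243, −486]] · [[2, −1], [1, −1]] = [[−729, 486], [−972, 729]].

[[−729, 486], [−972, 729]]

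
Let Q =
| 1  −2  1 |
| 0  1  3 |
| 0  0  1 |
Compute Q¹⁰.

Q = I + N where N = [[0, −2, 1], [0, 0, 3], [0, 0, 0]] is strictly upper-triangular, so N³ = 0.
(I + N)¹⁰ = I + 10·N + 45·N² = [[1, −20, −260], [0, 1, 30], [0, 0, 1]].

[[1, −20, −260], [0, 1, 30], [0, 0, 1]]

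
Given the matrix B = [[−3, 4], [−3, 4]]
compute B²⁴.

[[−3, 4], [−3, 4]]

B² = B (a projection; rank 1, trace 1), so B²⁴ = B.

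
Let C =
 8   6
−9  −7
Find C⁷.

tr C = 1 and det C = −2, so the characteristic polynomial is λ² − (1)λ + (−2) with roots −1 and 2.
Eigenvectors give P = [[−2, −1], [3, 1]] with P⁻¹ = [[1, 1], [−3, −2]], and C = P·diag(−1, 2)·P⁻¹.
Then C⁷ = P·diag(−1, 128)·P⁻¹ = [[2, −128], [−3, 128]] · [[1, 1], [−3, −2]] = [[386, 258], [−387, −259]].

[[386, 258], [−387, −259]]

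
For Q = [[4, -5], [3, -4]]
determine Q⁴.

[[1, 0], [0, 1]]

Q² = I (check: tr Q = 0 and det Q = -1), so Q⁴ = I since 4 is even.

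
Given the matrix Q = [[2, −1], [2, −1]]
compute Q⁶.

[[2, −1], [2, −1]]

Q² = Q (a projection; rank 1, trace 1), so Q⁶ = Q.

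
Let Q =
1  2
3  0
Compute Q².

[[7, 2], [3, 6]]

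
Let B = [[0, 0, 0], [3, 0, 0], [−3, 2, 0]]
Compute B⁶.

B is strictly triangular, hence nilpotent: B³ = 0, so B⁶ = 0.

[[0, 0, 0], [0, 0, 0], [0, 0, 0]]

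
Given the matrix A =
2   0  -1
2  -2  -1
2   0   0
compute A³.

A² = [[2, 0, -2], [-2, 4, 0], [4, 0, -2]]
A³ = [[0, 0, -2], [4, -8, -2], [4, 0, -4]]

[[0, 0, -2], [4, -8, -2], [4, 0, -4]]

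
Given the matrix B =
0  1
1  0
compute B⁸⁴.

[[1, 0], [0, 1]]

B² = I (check: tr B = 0 and det B = -1), so B⁸⁴ = I since 84 is even.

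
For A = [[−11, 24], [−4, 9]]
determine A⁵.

[[−731, 1464], [−244, 489]]

tr A = −2 and det A = −3, so the characteristic polynomial is λ² − (−2)λ + (−3) with roots −3 and 1.
Eigenvectors give P = [[−3, −2], [−1, −1]] with P⁻¹ = [[−1, 2], [1, −3]], and A = P·diag(−3, 1)·P⁻¹.
Then A⁵ = P·diag(−243, 1)·P⁻¹ = [[729, −2], [243, −1]] · [[−1, 2], [1, −3]] = [[−731, 1464], [−244, 489]].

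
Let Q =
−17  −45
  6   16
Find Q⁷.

[[−773, −1935], [258, 646]]

tr Q = −1 and det Q = −2, so the characteristic polynomial is λ² − (−1)λ + (−2) with roots 1 and −2.
Eigenvectors give P = [[−5, −3], [2, 1]] with P⁻¹ = [[1, 3], [−2, −5]], and Q = P·diag(1, −2)·P⁻¹.
Then Q⁷ = P·diag(1, −128)·P⁻¹ = [[−5, 384], [2, −128]] · [[1, 3], [−2, −5]] = [[−773, −1935], [258, 646]].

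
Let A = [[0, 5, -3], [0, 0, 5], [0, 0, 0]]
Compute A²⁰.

A is strictly triangular, hence nilpotent: A³ = 0, so A²⁰ = 0.

[[0, 0, 0], [0, 0, 0], [0, 0, 0]]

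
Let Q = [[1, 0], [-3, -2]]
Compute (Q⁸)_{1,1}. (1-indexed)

tr Q = -1 and det Q = -2, so the characteristic polynomial is λ² − (-1)λ + (-2) with roots 1 and -2.
Eigenvectors give P = [[-1, 0], [1, 1]] with P⁻¹ = [[-1, 0], [1, 1]], and Q = P·diag(1, -2)·P⁻¹.
Then Q⁸ = P·diag(1, 256)·P⁻¹ = [[-1, 0], [1, 256]] · [[-1, 0], [1, 1]] = [[1, 0], [255, 256]].

1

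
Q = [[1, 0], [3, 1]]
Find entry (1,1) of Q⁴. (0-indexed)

1

Q = I + N where N = [[0, 0], [3, 0]] is strictly lower-triangular, so N² = 0.
(I + N)⁴ = I + 4·N = [[1, 0], [12, 1]].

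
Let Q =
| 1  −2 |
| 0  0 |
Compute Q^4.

[[1, −2], [0, 0]]

Q^2 = [[1, −2], [0, 0]]
Q^3 = [[1, −2], [0, 0]]
Q^4 = [[1, −2], [0, 0]]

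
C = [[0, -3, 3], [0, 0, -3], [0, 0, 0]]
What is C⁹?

C is strictly triangular, hence nilpotent: C³ = 0, so C⁹ = 0.

[[0, 0, 0], [0, 0, 0], [0, 0, 0]]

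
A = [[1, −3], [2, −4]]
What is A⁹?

[[1021, −1533], [1022, −1534]]

tr A = −3 and det A = 2, so the characteristic polynomial is λ² − (−3)λ + (2) with roots −2 and −1.
Eigenvectors give P = [[1, 3], [1, 2]] with P⁻¹ = [[−2, 3], [1, −1]], and A = P·diag(−2, −1)·P⁻¹.
Then A⁹ = P·diag(−512, −1)·P⁻¹ = [[−512, −3], [−512, −2]] · [[−2, 3], [1, −1]] = [[1021, −1533], [1022, −1534]].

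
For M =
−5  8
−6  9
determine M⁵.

tr M = 4 and det M = 3, so the characteristic polynomial is λ² − (4)λ + (3) with roots 3 and 1.
Eigenvectors give P = [[1, 4], [1, 3]] with P⁻¹ = [[−3, 4], [1, −1]], and M = P·diag(3, 1)·P⁻¹.
Then M⁵ = P·diag(243, 1)·P⁻¹ = [[243, 4], [243, 3]] · [[−3, 4], [1, −1]] = [[−725, 968], [−726, 969]].

[[−725, 968], [−726, 969]]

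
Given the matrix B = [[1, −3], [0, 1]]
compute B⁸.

[[1, −24], [0, 1]]

B = I + N where N = [[0, −3], [0, 0]] is strictly upper-triangular, so N² = 0.
(I + N)⁸ = I + 8·N = [[1, −24], [0, 1]].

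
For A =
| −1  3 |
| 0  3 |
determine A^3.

[[−1, 21], [0, 27]]

A^2 = [[1, 6], [0, 9]]
A^3 = [[−1, 21], [0, 27]]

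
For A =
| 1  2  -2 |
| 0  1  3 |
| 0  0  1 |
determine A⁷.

[[1, 14, 112], [0, 1, 21], [0, 0, 1]]

A = I + N where N = [[0, 2, -2], [0, 0, 3], [0, 0, 0]] is strictly upper-triangular, so N³ = 0.
(I + N)⁷ = I + 7·N + 21·N² = [[1, 14, 112], [0, 1, 21], [0, 0, 1]].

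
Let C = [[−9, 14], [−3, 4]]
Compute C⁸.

tr C = −5 and det C = 6, so the characteristic polynomial is λ² − (−5)λ + (6) with roots −2 and −3.
Eigenvectors give P = [[−2, −7], [−1, −3]] with P⁻¹ = [[3, −7], [−1, 2]], and C = P·diag(−2, −3)·P⁻¹.
Then C⁸ = P·diag(256, 6561)·P⁻¹ = [[−512, −45927], [−256, −19683]] · [[3, −7], [−1, 2]] = [[44391, −88270], [18915, −37574]].

[[44391, −88270], [18915, −37574]]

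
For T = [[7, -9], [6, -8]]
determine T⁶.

[[-125, 189], [-126, 190]]

tr T = -1 and det T = -2, so the characteristic polynomial is λ² − (-1)λ + (-2) with roots 1 and -2.
Eigenvectors give P = [[3, 1], [2, 1]] with P⁻¹ = [[1, -1], [-2, 3]], and T = P·diag(1, -2)·P⁻¹.
Then T⁶ = P·diag(1, 64)·P⁻¹ = [[3, 64], [2, 64]] · [[1, -1], [-2, 3]] = [[-125, 189], [-126, 190]].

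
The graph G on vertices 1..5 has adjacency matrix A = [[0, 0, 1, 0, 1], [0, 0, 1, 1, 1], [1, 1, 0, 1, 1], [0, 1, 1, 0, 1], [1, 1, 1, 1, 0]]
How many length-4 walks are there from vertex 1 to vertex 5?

17

The number of length-4 walks from vertex 1 to vertex 5 is entry (1,5) of A⁴, where A is the adjacency matrix.
A² = [[2, 2, 1, 2, 1], [2, 3, 2, 2, 2], [1, 2, 4, 2, 3], [2, 2, 2, 3, 2], [1, 2, 3, 2, 4]]
A³ = [[2, 4, 7, 4, 7], [4, 6, 9, 7, 9], [7, 9, 8, 9, 9], [4, 7, 9, 6, 9], [7, 9, 9, 9, 8]]
A⁴ = [[14, 18, 17, 18, 17], [18, 25, 26, 24, 26], [17, 26, 34, 26, 33], [18, 24, 26, 25, 26], [17, 26, 33, 26, 34]]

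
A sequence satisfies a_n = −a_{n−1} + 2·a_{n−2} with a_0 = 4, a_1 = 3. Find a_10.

345

With companion matrix T = [[−1, 2], [1, 0]], [a_n, a_{n−1}]ᵀ = T·[a_{n−1}, a_{n−2}]ᵀ, so [a_10, a_9]ᵀ = T⁹·[a_1, a_0]ᵀ.
T⁹ = [[−341, 342], [171, −170]], giving [a_10, a_9]ᵀ = [[345], [−167]].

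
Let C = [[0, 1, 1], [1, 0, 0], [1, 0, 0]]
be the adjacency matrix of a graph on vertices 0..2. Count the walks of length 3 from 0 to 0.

0

The number of length-3 walks from vertex 0 to vertex 0 is entry (0,0) of C³, where C is the adjacency matrix.
C² = [[2, 0, 0], [0, 1, 1], [0, 1, 1]]
C³ = [[0, 2, 2], [2, 0, 0], [2, 0, 0]]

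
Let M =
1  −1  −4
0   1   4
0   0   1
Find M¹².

M = I + N where N = [[0, −1, −4], [0, 0, 4], [0, 0, 0]] is strictly upper-triangular, so N³ = 0.
(I + N)¹² = I + 12·N + 66·N² = [[1, −12, −312], [0, 1, 48], [0, 0, 1]].

[[1, −12, −312], [0, 1, 48], [0, 0, 1]]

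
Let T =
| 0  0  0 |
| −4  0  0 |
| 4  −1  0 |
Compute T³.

[[0, 0, 0], [0, 0, 0], [0, 0, 0]]

T is strictly triangular, hence nilpotent: T³ = 0, so T³ = 0.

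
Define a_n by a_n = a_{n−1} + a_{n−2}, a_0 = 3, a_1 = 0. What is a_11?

165

With companion matrix B = [[1, 1], [1, 0]], [a_n, a_{n−1}]ᵀ = B·[a_{n−1}, a_{n−2}]ᵀ, so [a_11, a_10]ᵀ = B^10·[a_1, a_0]ᵀ.
B^10 = [[89, 55], [55, 34]], giving [a_11, a_10]ᵀ = [[165], [102]].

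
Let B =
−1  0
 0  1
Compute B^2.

[[1, 0], [0, 1]]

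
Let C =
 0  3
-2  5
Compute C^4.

[[-114, 195], [-130, 211]]

tr C = 5 and det C = 6, so the characteristic polynomial is λ² − (5)λ + (6) with roots 2 and 3.
Eigenvectors give P = [[3, 1], [2, 1]] with P⁻¹ = [[1, -1], [-2, 3]], and C = P·diag(2, 3)·P⁻¹.
Then C^4 = P·diag(16, 81)·P⁻¹ = [[48, 81], [32, 81]] · [[1, -1], [-2, 3]] = [[-114, 195], [-130, 211]].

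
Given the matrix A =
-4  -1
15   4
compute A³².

[[1, 0], [0, 1]]

A² = I (check: tr A = 0 and det A = -1), so A³² = I since 32 is even.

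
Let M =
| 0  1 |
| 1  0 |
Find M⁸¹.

[[0, 1], [1, 0]]

M² = I (check: tr M = 0 and det M = −1), so M⁸¹ = M since 81 is odd.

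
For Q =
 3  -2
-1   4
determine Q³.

Q² = [[11, -14], [-7, 18]]
Q³ = [[47, -78], [-39, 86]]

[[47, -78], [-39, 86]]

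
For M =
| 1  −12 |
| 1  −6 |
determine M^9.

[[57001, −230052], [19171, −77196]]

tr M = −5 and det M = 6, so the characteristic polynomial is λ² − (−5)λ + (6) with roots −3 and −2.
Eigenvectors give P = [[3, 4], [1, 1]] with P⁻¹ = [[−1, 4], [1, −3]], and M = P·diag(−3, −2)·P⁻¹.
Then M^9 = P·diag(−19683, −512)·P⁻¹ = [[−59049, −2048], [−19683, −512]] · [[−1, 4], [1, −3]] = [[57001, −230052], [19171, −77196]].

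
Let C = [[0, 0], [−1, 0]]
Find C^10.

[[0, 0], [0, 0]]

C is strictly triangular, hence nilpotent: C^2 = 0, so C^10 = 0.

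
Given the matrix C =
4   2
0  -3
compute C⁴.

C² = [[16, 2], [0, 9]]
C³ = [[64, 26], [0, -27]]
C⁴ = [[256, 50], [0, 81]]

[[256, 50], [0, 81]]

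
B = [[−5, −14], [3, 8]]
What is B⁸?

[[−1529, −3570], [765, 1786]]

tr B = 3 and det B = 2, so the characteristic polynomial is λ² − (3)λ + (2) with roots 2 and 1.
Eigenvectors give P = [[−2, 7], [1, −3]] with P⁻¹ = [[3, 7], [1, 2]], and B = P·diag(2, 1)·P⁻¹.
Then B⁸ = P·diag(256, 1)·P⁻¹ = [[−512, 7], [256, −3]] · [[3, 7], [1, 2]] = [[−1529, −3570], [765, 1786]].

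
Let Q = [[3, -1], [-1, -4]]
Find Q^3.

Q^2 = [[10, 1], [1, 17]]
Q^3 = [[29, -14], [-14, -69]]

[[29, -14], [-14, -69]]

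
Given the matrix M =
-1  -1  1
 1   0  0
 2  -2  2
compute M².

[[2, -1, 1], [-1, -1, 1], [0, -6, 6]]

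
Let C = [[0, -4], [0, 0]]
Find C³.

C is strictly triangular, hence nilpotent: C² = 0, so C³ = 0.

[[0, 0], [0, 0]]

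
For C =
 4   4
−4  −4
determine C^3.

[[0, 0], [0, 0]]

C^2 = [[0, 0], [0, 0]]
C^3 = [[0, 0], [0, 0]]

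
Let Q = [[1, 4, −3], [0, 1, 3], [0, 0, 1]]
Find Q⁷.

Q = I + N where N = [[0, 4, −3], [0, 0, 3], [0, 0, 0]] is strictly upper-triangular, so N³ = 0.
(I + N)⁷ = I + 7·N + 21·N² = [[1, 28, 231], [0, 1, 21], [0, 0, 1]].

[[1, 28, 231], [0, 1, 21], [0, 0, 1]]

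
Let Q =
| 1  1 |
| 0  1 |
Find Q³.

[[1, 3], [0, 1]]

Q = I + N where N = [[0, 1], [0, 0]] is strictly upper-triangular, so N² = 0.
(I + N)³ = I + 3·N = [[1, 3], [0, 1]].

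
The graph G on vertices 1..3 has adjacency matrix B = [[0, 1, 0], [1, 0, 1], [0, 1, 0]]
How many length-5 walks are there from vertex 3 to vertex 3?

The number of length-5 walks from vertex 3 to vertex 3 is entry (3,3) of B⁵, where B is the adjacency matrix.
B² = [[1, 0, 1], [0, 2, 0], [1, 0, 1]]
B³ = [[0, 2, 0], [2, 0, 2], [0, 2, 0]]
B⁴ = [[2, 0, 2], [0, 4, 0], [2, 0, 2]]
B⁵ = [[0, 4, 0], [4, 0, 4], [0, 4, 0]]

0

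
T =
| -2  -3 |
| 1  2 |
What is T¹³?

T² = I (check: tr T = 0 and det T = -1), so T¹³ = T since 13 is odd.

[[-2, -3], [1, 2]]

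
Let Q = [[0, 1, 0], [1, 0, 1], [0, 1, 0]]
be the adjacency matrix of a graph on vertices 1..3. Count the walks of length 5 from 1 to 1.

0

The number of length-5 walks from vertex 1 to vertex 1 is entry (1,1) of Q^5, where Q is the adjacency matrix.
Q^2 = [[1, 0, 1], [0, 2, 0], [1, 0, 1]]
Q^3 = [[0, 2, 0], [2, 0, 2], [0, 2, 0]]
Q^4 = [[2, 0, 2], [0, 4, 0], [2, 0, 2]]
Q^5 = [[0, 4, 0], [4, 0, 4], [0, 4, 0]]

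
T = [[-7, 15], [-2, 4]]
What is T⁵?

[[-187, 465], [-62, 154]]

tr T = -3 and det T = 2, so the characteristic polynomial is λ² − (-3)λ + (2) with roots -2 and -1.
Eigenvectors give P = [[3, -5], [1, -2]] with P⁻¹ = [[2, -5], [1, -3]], and T = P·diag(-2, -1)·P⁻¹.
Then T⁵ = P·diag(-32, -1)·P⁻¹ = [[-96, 5], [-32, 2]] · [[2, -5], [1, -3]] = [[-187, 465], [-62, 154]].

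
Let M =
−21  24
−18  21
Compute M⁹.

[[−137781, 157464], [−118098, 137781]]

tr M = 0 and det M = −9, so the characteristic polynomial is λ² − (0)λ + (−9) with roots −3 and 3.
Eigenvectors give P = [[4, 1], [3, 1]] with P⁻¹ = [[1, −1], [−3, 4]], and M = P·diag(−3, 3)·P⁻¹.
Then M⁹ = P·diag(−19683, 19683)·P⁻¹ = [[−78732, 19683], [−59049, 19683]] · [[1, −1], [−3, 4]] = [[−137781, 157464], [−118098, 137781]].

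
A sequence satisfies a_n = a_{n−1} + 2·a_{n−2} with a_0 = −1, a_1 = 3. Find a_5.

23

With companion matrix T = [[1, 2], [1, 0]], [a_n, a_{n−1}]ᵀ = T·[a_{n−1}, a_{n−2}]ᵀ, so [a_5, a_4]ᵀ = T⁴·[a_1, a_0]ᵀ.
T⁴ = [[11, 10], [5, 6]], giving [a_5, a_4]ᵀ = [[23], [9]].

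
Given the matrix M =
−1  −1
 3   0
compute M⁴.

[[1, −5], [15, 6]]

M² = [[−2, 1], [−3, −3]]
M³ = [[5, 2], [−6, 3]]
M⁴ = [[1, −5], [15, 6]]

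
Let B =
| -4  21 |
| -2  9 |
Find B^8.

tr B = 5 and det B = 6, so the characteristic polynomial is λ² − (5)λ + (6) with roots 3 and 2.
Eigenvectors give P = [[-3, -7], [-1, -2]] with P⁻¹ = [[2, -7], [-1, 3]], and B = P·diag(3, 2)·P⁻¹.
Then B^8 = P·diag(6561, 256)·P⁻¹ = [[-19683, -1792], [-6561, -512]] · [[2, -7], [-1, 3]] = [[-37574, 132405], [-12610, 44391]].

[[-37574, 132405], [-12610, 44391]]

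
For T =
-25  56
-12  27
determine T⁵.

tr T = 2 and det T = -3, so the characteristic polynomial is λ² − (2)λ + (-3) with roots 3 and -1.
Eigenvectors give P = [[2, 7], [1, 3]] with P⁻¹ = [[-3, 7], [1, -2]], and T = P·diag(3, -1)·P⁻¹.
Then T⁵ = P·diag(243, -1)·P⁻¹ = [[486, -7], [243, -3]] · [[-3, 7], [1, -2]] = [[-1465, 3416], [-732, 1707]].

[[-1465, 3416], [-732, 1707]]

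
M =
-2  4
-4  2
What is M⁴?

[[144, 0], [0, 144]]

M² = [[-12, 0], [0, -12]]
M³ = [[24, -48], [48, -24]]
M⁴ = [[144, 0], [0, 144]]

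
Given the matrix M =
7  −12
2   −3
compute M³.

[[79, −156], [26, −51]]

tr M = 4 and det M = 3, so the characteristic polynomial is λ² − (4)λ + (3) with roots 3 and 1.
Eigenvectors give P = [[3, −2], [1, −1]] with P⁻¹ = [[1, −2], [1, −3]], and M = P·diag(3, 1)·P⁻¹.
Then M³ = P·diag(27, 1)·P⁻¹ = [[81, −2], [27, −1]] · [[1, −2], [1, −3]] = [[79, −156], [26, −51]].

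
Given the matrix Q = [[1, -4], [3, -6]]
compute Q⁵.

tr Q = -5 and det Q = 6, so the characteristic polynomial is λ² − (-5)λ + (6) with roots -2 and -3.
Eigenvectors give P = [[-4, 1], [-3, 1]] with P⁻¹ = [[-1, 1], [-3, 4]], and Q = P·diag(-2, -3)·P⁻¹.
Then Q⁵ = P·diag(-32, -243)·P⁻¹ = [[128, -243], [96, -243]] · [[-1, 1], [-3, 4]] = [[601, -844], [633, -876]].

[[601, -844], [633, -876]]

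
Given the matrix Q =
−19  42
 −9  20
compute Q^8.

[[−1529, 3570], [−765, 1786]]

tr Q = 1 and det Q = −2, so the characteristic polynomial is λ² − (1)λ + (−2) with roots −1 and 2.
Eigenvectors give P = [[7, 2], [3, 1]] with P⁻¹ = [[1, −2], [−3, 7]], and Q = P·diag(−1, 2)·P⁻¹.
Then Q^8 = P·diag(1, 256)·P⁻¹ = [[7, 512], [3, 256]] · [[1, −2], [−3, 7]] = [[−1529, 3570], [−765, 1786]].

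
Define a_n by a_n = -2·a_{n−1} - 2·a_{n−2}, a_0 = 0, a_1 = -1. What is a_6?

With companion matrix A = [[-2, -2], [1, 0]], [a_n, a_{n−1}]ᵀ = A·[a_{n−1}, a_{n−2}]ᵀ, so [a_6, a_5]ᵀ = A⁵·[a_1, a_0]ᵀ.
A⁵ = [[8, 8], [-4, 0]], giving [a_6, a_5]ᵀ = [[-8], [4]].

-8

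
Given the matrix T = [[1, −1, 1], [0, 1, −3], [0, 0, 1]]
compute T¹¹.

[[1, −11, 176], [0, 1, −33], [0, 0, 1]]

T = I + N where N = [[0, −1, 1], [0, 0, −3], [0, 0, 0]] is strictly upper-triangular, so N³ = 0.
(I + N)¹¹ = I + 11·N + 55·N² = [[1, −11, 176], [0, 1, −33], [0, 0, 1]].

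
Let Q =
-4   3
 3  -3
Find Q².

[[25, -21], [-21, 18]]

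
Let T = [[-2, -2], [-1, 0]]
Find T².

[[6, 4], [2, 2]]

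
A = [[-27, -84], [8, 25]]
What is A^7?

[[-15315, -45948], [4376, 13129]]

tr A = -2 and det A = -3, so the characteristic polynomial is λ² − (-2)λ + (-3) with roots -3 and 1.
Eigenvectors give P = [[-7, -3], [2, 1]] with P⁻¹ = [[-1, -3], [2, 7]], and A = P·diag(-3, 1)·P⁻¹.
Then A^7 = P·diag(-2187, 1)·P⁻¹ = [[15309, -3], [-4374, 1]] · [[-1, -3], [2, 7]] = [[-15315, -45948], [4376, 13129]].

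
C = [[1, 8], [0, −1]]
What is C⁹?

[[1, 8], [0, −1]]

C² = I (check: tr C = 0 and det C = −1), so C⁹ = C since 9 is odd.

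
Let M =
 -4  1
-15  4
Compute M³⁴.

M² = I (check: tr M = 0 and det M = -1), so M³⁴ = I since 34 is even.

[[1, 0], [0, 1]]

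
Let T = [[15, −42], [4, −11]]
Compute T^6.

[[5097, −15288], [1456, −4367]]

tr T = 4 and det T = 3, so the characteristic polynomial is λ² − (4)λ + (3) with roots 1 and 3.
Eigenvectors give P = [[3, 7], [1, 2]] with P⁻¹ = [[−2, 7], [1, −3]], and T = P·diag(1, 3)·P⁻¹.
Then T^6 = P·diag(1, 729)·P⁻¹ = [[3, 5103], [1, 1458]] · [[−2, 7], [1, −3]] = [[5097, −15288], [1456, −4367]].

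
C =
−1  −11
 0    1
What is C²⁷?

[[−1, −11], [0, 1]]

C² = I (check: tr C = 0 and det C = −1), so C²⁷ = C since 27 is odd.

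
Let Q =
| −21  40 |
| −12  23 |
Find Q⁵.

[[−1221, 2440], [−732, 1463]]

tr Q = 2 and det Q = −3, so the characteristic polynomial is λ² − (2)λ + (−3) with roots 3 and −1.
Eigenvectors give P = [[−5, −2], [−3, −1]] with P⁻¹ = [[1, −2], [−3, 5]], and Q = P·diag(3, −1)·P⁻¹.
Then Q⁵ = P·diag(243, −1)·P⁻¹ = [[−1215, 2], [−729, 1]] · [[1, −2], [−3, 5]] = [[−1221, 2440], [−732, 1463]].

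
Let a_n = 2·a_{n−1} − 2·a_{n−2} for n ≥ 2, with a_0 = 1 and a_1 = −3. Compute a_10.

−128

With companion matrix A = [[2, −2], [1, 0]], [a_n, a_{n−1}]ᵀ = A·[a_{n−1}, a_{n−2}]ᵀ, so [a_10, a_9]ᵀ = A^9·[a_1, a_0]ᵀ.
A^9 = [[32, −32], [16, 0]], giving [a_10, a_9]ᵀ = [[−128], [−48]].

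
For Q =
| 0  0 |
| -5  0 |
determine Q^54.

[[0, 0], [0, 0]]

Q is strictly triangular, hence nilpotent: Q^2 = 0, so Q^54 = 0.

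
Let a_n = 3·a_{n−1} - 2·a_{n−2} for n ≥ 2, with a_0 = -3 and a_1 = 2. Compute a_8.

1272

With companion matrix B = [[3, -2], [1, 0]], [a_n, a_{n−1}]ᵀ = B·[a_{n−1}, a_{n−2}]ᵀ, so [a_8, a_7]ᵀ = B^7·[a_1, a_0]ᵀ.
B^7 = [[255, -254], [127, -126]], giving [a_8, a_7]ᵀ = [[1272], [632]].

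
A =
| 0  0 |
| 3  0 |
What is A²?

[[0, 0], [0, 0]]

A is strictly triangular, hence nilpotent: A² = 0, so A² = 0.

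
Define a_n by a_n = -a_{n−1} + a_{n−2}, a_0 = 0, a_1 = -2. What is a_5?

With companion matrix M = [[-1, 1], [1, 0]], [a_n, a_{n−1}]ᵀ = M·[a_{n−1}, a_{n−2}]ᵀ, so [a_5, a_4]ᵀ = M⁴·[a_1, a_0]ᵀ.
M⁴ = [[5, -3], [-3, 2]], giving [a_5, a_4]ᵀ = [[-10], [6]].

-10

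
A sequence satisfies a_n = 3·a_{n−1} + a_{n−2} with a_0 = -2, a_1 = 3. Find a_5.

With companion matrix Q = [[3, 1], [1, 0]], [a_n, a_{n−1}]ᵀ = Q·[a_{n−1}, a_{n−2}]ᵀ, so [a_5, a_4]ᵀ = Q^4·[a_1, a_0]ᵀ.
Q^4 = [[109, 33], [33, 10]], giving [a_5, a_4]ᵀ = [[261], [79]].

261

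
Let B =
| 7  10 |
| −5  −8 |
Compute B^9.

tr B = −1 and det B = −6, so the characteristic polynomial is λ² − (−1)λ + (−6) with roots −3 and 2.
Eigenvectors give P = [[−1, 2], [1, −1]] with P⁻¹ = [[1, 2], [1, 1]], and B = P·diag(−3, 2)·P⁻¹.
Then B^9 = P·diag(−19683, 512)·P⁻¹ = [[19683, 1024], [−19683, −512]] · [[1, 2], [1, 1]] = [[20707, 40390], [−20195, −39878]].

[[20707, 40390], [−20195, −39878]]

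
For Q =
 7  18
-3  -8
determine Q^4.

tr Q = -1 and det Q = -2, so the characteristic polynomial is λ² − (-1)λ + (-2) with roots -2 and 1.
Eigenvectors give P = [[-2, -3], [1, 1]] with P⁻¹ = [[1, 3], [-1, -2]], and Q = P·diag(-2, 1)·P⁻¹.
Then Q^4 = P·diag(16, 1)·P⁻¹ = [[-32, -3], [16, 1]] · [[1, 3], [-1, -2]] = [[-29, -90], [15, 46]].

[[-29, -90], [15, 46]]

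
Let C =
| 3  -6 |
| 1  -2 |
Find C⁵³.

[[3, -6], [1, -2]]

C² = C (a projection; rank 1, trace 1), so C⁵³ = C.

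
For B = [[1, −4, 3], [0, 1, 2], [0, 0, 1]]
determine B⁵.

B = I + N where N = [[0, −4, 3], [0, 0, 2], [0, 0, 0]] is strictly upper-triangular, so N³ = 0.
(I + N)⁵ = I + 5·N + 10·N² = [[1, −20, −65], [0, 1, 10], [0, 0, 1]].

[[1, −20, −65], [0, 1, 10], [0, 0, 1]]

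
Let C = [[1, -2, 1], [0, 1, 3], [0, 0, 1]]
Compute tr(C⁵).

3

C = I + N where N = [[0, -2, 1], [0, 0, 3], [0, 0, 0]] is strictly upper-triangular, so N³ = 0.
(I + N)⁵ = I + 5·N + 10·N² = [[1, -10, -55], [0, 1, 15], [0, 0, 1]].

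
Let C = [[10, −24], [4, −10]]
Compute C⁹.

[[2560, −6144], [1024, −2560]]

tr C = 0 and det C = −4, so the characteristic polynomial is λ² − (0)λ + (−4) with roots −2 and 2.
Eigenvectors give P = [[−2, −3], [−1, −1]] with P⁻¹ = [[1, −3], [−1, 2]], and C = P·diag(−2, 2)·P⁻¹.
Then C⁹ = P·diag(−512, 512)·P⁻¹ = [[1024, −1536], [512, −512]] · [[1, −3], [−1, 2]] = [[2560, −6144], [1024, −2560]].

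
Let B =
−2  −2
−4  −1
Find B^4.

[[216, 126], [252, 153]]

B^2 = [[12, 6], [12, 9]]
B^3 = [[−48, −30], [−60, −33]]
B^4 = [[216, 126], [252, 153]]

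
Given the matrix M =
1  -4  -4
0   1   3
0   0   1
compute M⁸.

[[1, -32, -368], [0, 1, 24], [0, 0, 1]]

M = I + N where N = [[0, -4, -4], [0, 0, 3], [0, 0, 0]] is strictly upper-triangular, so N³ = 0.
(I + N)⁸ = I + 8·N + 28·N² = [[1, -32, -368], [0, 1, 24], [0, 0, 1]].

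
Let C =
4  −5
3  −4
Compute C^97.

[[4, −5], [3, −4]]

C² = I (check: tr C = 0 and det C = −1), so C^97 = C since 97 is odd.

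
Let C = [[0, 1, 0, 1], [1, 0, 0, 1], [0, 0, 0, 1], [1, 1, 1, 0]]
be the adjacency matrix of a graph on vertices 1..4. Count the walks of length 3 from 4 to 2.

4

The number of length-3 walks from vertex 4 to vertex 2 is entry (4,2) of C³, where C is the adjacency matrix.
C² = [[2, 1, 1, 1], [1, 2, 1, 1], [1, 1, 1, 0], [1, 1, 0, 3]]
C³ = [[2, 3, 1, 4], [3, 2, 1, 4], [1, 1, 0, 3], [4, 4, 3, 2]]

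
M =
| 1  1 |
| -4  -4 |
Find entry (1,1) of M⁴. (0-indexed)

108

M² = [[-3, -3], [12, 12]]
M³ = [[9, 9], [-36, -36]]
M⁴ = [[-27, -27], [108, 108]]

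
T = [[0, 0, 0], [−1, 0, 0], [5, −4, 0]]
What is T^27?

T is strictly triangular, hence nilpotent: T^3 = 0, so T^27 = 0.

[[0, 0, 0], [0, 0, 0], [0, 0, 0]]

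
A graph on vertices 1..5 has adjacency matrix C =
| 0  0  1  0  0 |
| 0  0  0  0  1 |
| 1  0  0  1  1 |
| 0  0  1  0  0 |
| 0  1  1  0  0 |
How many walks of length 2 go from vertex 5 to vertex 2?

0

The number of length-2 walks from vertex 5 to vertex 2 is entry (5,2) of C², where C is the adjacency matrix.
C² = [[1, 0, 0, 1, 1], [0, 1, 1, 0, 0], [0, 1, 3, 0, 0], [1, 0, 0, 1, 1], [1, 0, 0, 1, 2]]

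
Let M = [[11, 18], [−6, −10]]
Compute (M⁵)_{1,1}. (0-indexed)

−100

tr M = 1 and det M = −2, so the characteristic polynomial is λ² − (1)λ + (−2) with roots 2 and −1.
Eigenvectors give P = [[−2, −3], [1, 2]] with P⁻¹ = [[−2, −3], [1, 2]], and M = P·diag(2, −1)·P⁻¹.
Then M⁵ = P·diag(32, −1)·P⁻¹ = [[−64, 3], [32, −2]] · [[−2, −3], [1, 2]] = [[131, 198], [−66, −100]].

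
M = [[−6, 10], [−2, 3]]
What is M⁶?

tr M = −3 and det M = 2, so the characteristic polynomial is λ² − (−3)λ + (2) with roots −1 and −2.
Eigenvectors give P = [[2, 5], [1, 2]] with P⁻¹ = [[−2, 5], [1, −2]], and M = P·diag(−1, −2)·P⁻¹.
Then M⁶ = P·diag(1, 64)·P⁻¹ = [[2, 320], [1, 128]] · [[−2, 5], [1, −2]] = [[316, −630], [126, −251]].

[[316, −630], [126, −251]]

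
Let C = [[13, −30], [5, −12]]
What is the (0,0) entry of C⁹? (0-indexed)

60073

tr C = 1 and det C = −6, so the characteristic polynomial is λ² − (1)λ + (−6) with roots −2 and 3.
Eigenvectors give P = [[2, −3], [1, −1]] with P⁻¹ = [[−1, 3], [−1, 2]], and C = P·diag(−2, 3)·P⁻¹.
Then C⁹ = P·diag(−512, 19683)·P⁻¹ = [[−1024, −59049], [−512, −19683]] · [[−1, 3], [−1, 2]] = [[60073, −121170], [20195, −40902]].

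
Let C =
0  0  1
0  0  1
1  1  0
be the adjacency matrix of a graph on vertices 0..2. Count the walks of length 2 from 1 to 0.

The number of length-2 walks from vertex 1 to vertex 0 is entry (1,0) of C², where C is the adjacency matrix.
C² = [[1, 1, 0], [1, 1, 0], [0, 0, 2]]

1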